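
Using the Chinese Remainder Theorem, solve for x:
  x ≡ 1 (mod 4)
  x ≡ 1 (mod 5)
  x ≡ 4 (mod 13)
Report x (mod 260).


Moduli 4, 5, 13 are pairwise coprime; by CRT there is a unique solution modulo M = 4 · 5 · 13 = 260.
Solve pairwise, accumulating the modulus:
  Start with x ≡ 1 (mod 4).
  Combine with x ≡ 1 (mod 5): since gcd(4, 5) = 1, we get a unique residue mod 20.
    Write x = 1 + 4·t and substitute into x ≡ 1 (mod 5): 4·t ≡ 1 − 1 = 0 (mod 5).
    The inverse of 4 mod 5 is 4 (since 4·4 = 16 = 3·5 + 1), so t ≡ 4·0 = 0 ≡ 0 (mod 5).
    Then x = 1 + 4·0 = 1, valid modulo lcm(4, 5) = 20: x ≡ 1 (mod 20).
  Combine with x ≡ 4 (mod 13): since gcd(20, 13) = 1, we get a unique residue mod 260.
    Write x = 1 + 20·t and substitute into x ≡ 4 (mod 13): 20·t ≡ 4 − 1 = 3 (mod 13).
    Reduce coefficients mod 13: 7·t ≡ 3 (mod 13).
    The inverse of 7 mod 13 is 2 (since 7·2 = 14 = 1·13 + 1), so t ≡ 2·3 = 6 ≡ 6 (mod 13).
    Then x = 1 + 20·6 = 121, valid modulo lcm(20, 13) = 260: x ≡ 121 (mod 260).
Verify: 121 mod 4 = 1 ✓, 121 mod 5 = 1 ✓, 121 mod 13 = 4 ✓.

x ≡ 121 (mod 260).


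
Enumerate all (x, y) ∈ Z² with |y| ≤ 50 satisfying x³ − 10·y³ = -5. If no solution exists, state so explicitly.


The equation is x³ - 10y³ = -5. For fixed y, x³ = 10·y³ − 5, so a solution requires the RHS to be a perfect cube.
Strategy: iterate y from -50 to 50, compute RHS = 10·y³ − 5, and check whether it is a (positive or negative) perfect cube.
Check small values of y:
  y = 0: RHS = -5 is not a perfect cube.
  y = 1: RHS = 5 is not a perfect cube.
  y = -1: RHS = -15 is not a perfect cube.
  y = 2: RHS = 75 is not a perfect cube.
  y = -2: RHS = -85 is not a perfect cube.
  y = 3: RHS = 265 is not a perfect cube.
  y = -3: RHS = -275 is not a perfect cube.
Continuing the search up to |y| = 50 finds no solutions either.
No (x, y) in the scanned range satisfies the equation.

No integer solutions with |y| ≤ 50.


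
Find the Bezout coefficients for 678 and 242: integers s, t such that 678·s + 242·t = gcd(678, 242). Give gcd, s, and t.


Euclidean algorithm on (678, 242) — divide until remainder is 0:
  678 = 2 · 242 + 194
  242 = 1 · 194 + 48
  194 = 4 · 48 + 2
  48 = 24 · 2 + 0
gcd(678, 242) = 2.
Track Bezout coefficients alongside the remainders: start with r₀ = 678 = a·1 + b·0 (s = 1, t = 0) and r₁ = 242 = a·0 + b·1 (s = 0, t = 1); each new remainder r_{k+1} = r_{k-1} − q_k·r_k inherits s_{k+1} = s_{k-1} − q_k·s_k, t_{k+1} = t_{k-1} − q_k·t_k, so r_k = a·s_k + b·t_k at every step:
  q = 2: r = 194, s = 1 − 2·0 = 1, t = 0 − 2·1 = -2  (check: 678·1 + 242·(-2) = 194)
  q = 1: r = 48, s = 0 − 1·1 = -1, t = 1 − 1·(-2) = 3  (check: 678·(-1) + 242·3 = 48)
  q = 4: r = 2, s = 1 − 4·(-1) = 5, t = -2 − 4·3 = -14  (check: 678·5 + 242·(-14) = 2)
The row with r = 2 (the gcd) gives the Bezout coefficients s = 5, t = -14.
Result: 678 · (5) + 242 · (-14) = 2.

gcd(678, 242) = 2; s = 5, t = -14 (check: 678·5 + 242·(-14) = 2).


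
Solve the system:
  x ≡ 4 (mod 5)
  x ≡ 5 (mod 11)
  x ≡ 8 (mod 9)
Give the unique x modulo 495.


Moduli 5, 11, 9 are pairwise coprime; by CRT there is a unique solution modulo M = 5 · 11 · 9 = 495.
Solve pairwise, accumulating the modulus:
  Start with x ≡ 4 (mod 5).
  Combine with x ≡ 5 (mod 11): since gcd(5, 11) = 1, we get a unique residue mod 55.
    Write x = 4 + 5·t and substitute into x ≡ 5 (mod 11): 5·t ≡ 5 − 4 = 1 (mod 11).
    The inverse of 5 mod 11 is 9 (since 5·9 = 45 = 4·11 + 1), so t ≡ 9·1 = 9 ≡ 9 (mod 11).
    Then x = 4 + 5·9 = 49, valid modulo lcm(5, 11) = 55: x ≡ 49 (mod 55).
  Combine with x ≡ 8 (mod 9): since gcd(55, 9) = 1, we get a unique residue mod 495.
    Write x = 49 + 55·t and substitute into x ≡ 8 (mod 9): 55·t ≡ 8 − 49 = -41 (mod 9).
    Reduce coefficients mod 9: 1·t ≡ 4 (mod 9).
    So t ≡ 4 (mod 9).
    Then x = 49 + 55·4 = 269, valid modulo lcm(55, 9) = 495: x ≡ 269 (mod 495).
Verify: 269 mod 5 = 4 ✓, 269 mod 11 = 5 ✓, 269 mod 9 = 8 ✓.

x ≡ 269 (mod 495).


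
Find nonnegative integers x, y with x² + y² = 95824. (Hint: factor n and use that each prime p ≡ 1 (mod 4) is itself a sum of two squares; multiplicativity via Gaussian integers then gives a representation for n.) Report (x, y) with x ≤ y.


Step 1: Factor n = 95824 = 2^4 · 53 · 113.
Step 2: Check the mod-4 condition on each prime factor: 2 = 2 (special); 53 ≡ 1 (mod 4), exponent 1; 113 ≡ 1 (mod 4), exponent 1.
All primes ≡ 3 (mod 4) appear to even exponent (or don't appear), so by the two-squares theorem n IS expressible as a sum of two squares.
Step 3: Build a representation. Group n = k² · m with k = 4 and m = 53 · 113 = 5989 (a product of primes ≡ 1 (mod 4)); a representation of m scales to one of n via (k·x)² + (k·y)² = k²(x² + y²). Each prime p ≡ 1 (mod 4) is itself a sum of two squares; find a² by testing p − a² for a perfect square:
  53: 53 − 1² = 52, 53 − 2² = 49 = 7² ⇒ 53 = 2² + 7².
  113: 113 − 1² = 112, 113 − 2² = 109, 113 − 3² = 104, 113 − 4² = 97, 113 − 5² = 88, 113 − 6² = 77, 113 − 7² = 64 = 8² ⇒ 113 = 7² + 8².
  Combine using the Brahmagupta–Fibonacci identity (a² + b²)(c² + d²) = (ac − bd)² + (ad + bc)² = (ac + bd)² + (ad − bc)²:
  53 · 113 = 5989: from (2² + 7²)(7² + 8²), take (2·7 − 7·8, 2·8 + 7·7) = (14 − 56, 16 + 49) = (-42, 65); dropping signs (only squares matter) gives (42, 65); check 42² + 65² = 1764 + 4225 = 5989 ✓.
  Scale by k = 4: (4·42, 4·65) = (168, 260).
Step 4: Order so x ≤ y and verify: 168² + 260² = 28224 + 67600 = 95824 = n. ✓

n = 95824 = 168² + 260² (one valid representation with x ≤ y).


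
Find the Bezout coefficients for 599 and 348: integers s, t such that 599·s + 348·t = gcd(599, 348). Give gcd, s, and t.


Euclidean algorithm on (599, 348) — divide until remainder is 0:
  599 = 1 · 348 + 251
  348 = 1 · 251 + 97
  251 = 2 · 97 + 57
  97 = 1 · 57 + 40
  57 = 1 · 40 + 17
  40 = 2 · 17 + 6
  17 = 2 · 6 + 5
  6 = 1 · 5 + 1
  5 = 5 · 1 + 0
gcd(599, 348) = 1.
Track Bezout coefficients alongside the remainders: start with r₀ = 599 = a·1 + b·0 (s = 1, t = 0) and r₁ = 348 = a·0 + b·1 (s = 0, t = 1); each new remainder r_{k+1} = r_{k-1} − q_k·r_k inherits s_{k+1} = s_{k-1} − q_k·s_k, t_{k+1} = t_{k-1} − q_k·t_k, so r_k = a·s_k + b·t_k at every step:
  q = 1: r = 251, s = 1 − 1·0 = 1, t = 0 − 1·1 = -1  (check: 599·1 + 348·(-1) = 251)
  q = 1: r = 97, s = 0 − 1·1 = -1, t = 1 − 1·(-1) = 2  (check: 599·(-1) + 348·2 = 97)
  q = 2: r = 57, s = 1 − 2·(-1) = 3, t = -1 − 2·2 = -5  (check: 599·3 + 348·(-5) = 57)
  q = 1: r = 40, s = -1 − 1·3 = -4, t = 2 − 1·(-5) = 7  (check: 599·(-4) + 348·7 = 40)
  q = 1: r = 17, s = 3 − 1·(-4) = 7, t = -5 − 1·7 = -12  (check: 599·7 + 348·(-12) = 17)
  q = 2: r = 6, s = -4 − 2·7 = -18, t = 7 − 2·(-12) = 31  (check: 599·(-18) + 348·31 = 6)
  q = 2: r = 5, s = 7 − 2·(-18) = 43, t = -12 − 2·31 = -74  (check: 599·43 + 348·(-74) = 5)
  q = 1: r = 1, s = -18 − 1·43 = -61, t = 31 − 1·(-74) = 105  (check: 599·(-61) + 348·105 = 1)
The row with r = 1 (the gcd) gives the Bezout coefficients s = -61, t = 105.
Result: 599 · (-61) + 348 · (105) = 1.

gcd(599, 348) = 1; s = -61, t = 105 (check: 599·(-61) + 348·105 = 1).


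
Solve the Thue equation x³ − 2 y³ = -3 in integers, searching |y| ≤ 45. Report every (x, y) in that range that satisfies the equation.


The equation is x³ - 2y³ = -3. For fixed y, x³ = 2·y³ − 3, so a solution requires the RHS to be a perfect cube.
Strategy: iterate y from -45 to 45, compute RHS = 2·y³ − 3, and check whether it is a (positive or negative) perfect cube.
Check small values of y:
  y = 0: RHS = -3 is not a perfect cube.
  y = 1: RHS = -1 = (-1)³ ⇒ x = -1 works.
  y = -1: RHS = -5 is not a perfect cube.
  y = 2: RHS = 13 is not a perfect cube.
  y = -2: RHS = -19 is not a perfect cube.
  y = 3: RHS = 51 is not a perfect cube.
  y = -3: RHS = -57 is not a perfect cube.
Continuing, at y = 4: RHS = 125 = (5)³ ⇒ x = 5 works.
Searching the remaining y in |y| ≤ 45 finds no further solutions.
Collected solutions: (-1, 1), (5, 4).

Solutions (with |y| ≤ 45): (-1, 1), (5, 4).


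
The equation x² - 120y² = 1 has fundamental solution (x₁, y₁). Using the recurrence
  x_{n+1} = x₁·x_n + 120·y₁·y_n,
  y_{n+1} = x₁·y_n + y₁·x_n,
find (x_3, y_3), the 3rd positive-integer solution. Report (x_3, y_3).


Step 1: Find the fundamental solution (x₁, y₁) of x² - 120y² = 1.
  Expand √120 as a continued fraction. a₀ = ⌊√120⌋ = 10; iterate m_{k+1} = d_k·a_k − m_k, d_{k+1} = (120 − m_{k+1}²)/d_k, a_{k+1} = ⌊(a₀ + m_{k+1})/d_{k+1}⌋ (starting m₀ = 0, d₀ = 1), with convergents p_k = a_k·p_{k-1} + p_{k-2}, q_k = a_k·q_{k-1} + q_{k-2} (p₋₁ = 1, q₋₁ = 0):
  k = 0: a₀ = 10; p₀/q₀ = 10/1; p₀² − 120·q₀² = 100 − 120 = -20.
  k = 1: m = 10, d = 20, a = ⌊(10 + 10)/20⌋ = 1; p/q = (1·10 + 1)/(1·1 + 0) = 11/1; p² − 120·q² = 121 − 120 = 1.
  The first convergent with p² − 120·q² = 1 gives the fundamental solution (x₁, y₁) = (11, 1).
Step 2: Apply the recurrence (x_{n+1}, y_{n+1}) = (x₁x_n + 120y₁y_n, x₁y_n + y₁x_n) repeatedly.
  From (x_1, y_1) = (11, 1): x_2 = 11·11 + 120·1·1 = 241; y_2 = 11·1 + 1·11 = 22.
  From (x_2, y_2) = (241, 22): x_3 = 11·241 + 120·1·22 = 5291; y_3 = 11·22 + 1·241 = 483.
Step 3: Verify x_3² - 120·y_3² = 27994681 - 27994680 = 1 (should be 1). ✓

(x_1, y_1) = (11, 1); (x_3, y_3) = (5291, 483).


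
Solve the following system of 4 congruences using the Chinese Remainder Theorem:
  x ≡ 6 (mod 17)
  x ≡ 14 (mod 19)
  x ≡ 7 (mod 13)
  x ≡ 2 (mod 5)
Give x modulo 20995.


Product of moduli M = 17 · 19 · 13 · 5 = 20995.
Merge one congruence at a time:
  Start: x ≡ 6 (mod 17).
  Combine with x ≡ 14 (mod 19); new modulus lcm = 323.
    Write x = 6 + 17·t and substitute into x ≡ 14 (mod 19): 17·t ≡ 14 − 6 = 8 (mod 19).
    The inverse of 17 mod 19 is 9 (since 17·9 = 153 = 8·19 + 1), so t ≡ 9·8 = 72 ≡ 15 (mod 19).
    Then x = 6 + 17·15 = 261, valid modulo lcm(17, 19) = 323: x ≡ 261 (mod 323).
  Combine with x ≡ 7 (mod 13); new modulus lcm = 4199.
    Write x = 261 + 323·t and substitute into x ≡ 7 (mod 13): 323·t ≡ 7 − 261 = -254 (mod 13).
    Reduce coefficients mod 13: 11·t ≡ 6 (mod 13).
    The inverse of 11 mod 13 is 6 (since 11·6 = 66 = 5·13 + 1), so t ≡ 6·6 = 36 ≡ 10 (mod 13).
    Then x = 261 + 323·10 = 3491, valid modulo lcm(323, 13) = 4199: x ≡ 3491 (mod 4199).
  Combine with x ≡ 2 (mod 5); new modulus lcm = 20995.
    Write x = 3491 + 4199·t and substitute into x ≡ 2 (mod 5): 4199·t ≡ 2 − 3491 = -3489 (mod 5).
    Reduce coefficients mod 5: 4·t ≡ 1 (mod 5).
    The inverse of 4 mod 5 is 4 (since 4·4 = 16 = 3·5 + 1), so t ≡ 4·1 = 4 ≡ 4 (mod 5).
    Then x = 3491 + 4199·4 = 20287, valid modulo lcm(4199, 5) = 20995: x ≡ 20287 (mod 20995).
Verify against each original: 20287 mod 17 = 6, 20287 mod 19 = 14, 20287 mod 13 = 7, 20287 mod 5 = 2.

x ≡ 20287 (mod 20995).


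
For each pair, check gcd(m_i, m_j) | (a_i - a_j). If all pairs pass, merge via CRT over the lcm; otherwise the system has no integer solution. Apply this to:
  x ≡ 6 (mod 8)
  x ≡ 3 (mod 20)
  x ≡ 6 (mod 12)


Moduli 8, 20, 12 are not pairwise coprime, so CRT works modulo lcm(m_i) when all pairwise compatibility conditions hold.
Pairwise compatibility: gcd(m_i, m_j) must divide a_i - a_j for every pair.
Merge one congruence at a time:
  Start: x ≡ 6 (mod 8).
  Combine with x ≡ 3 (mod 20): gcd(8, 20) = 4, and 3 - 6 = -3 is NOT divisible by 4.
    ⇒ system is inconsistent (no integer solution).

No solution (the system is inconsistent).


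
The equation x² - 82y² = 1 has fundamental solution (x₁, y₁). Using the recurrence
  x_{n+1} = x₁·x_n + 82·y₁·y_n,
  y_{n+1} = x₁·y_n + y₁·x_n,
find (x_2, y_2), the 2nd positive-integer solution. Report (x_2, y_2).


Step 1: Find the fundamental solution (x₁, y₁) of x² - 82y² = 1.
  Expand √82 as a continued fraction. a₀ = ⌊√82⌋ = 9; iterate m_{k+1} = d_k·a_k − m_k, d_{k+1} = (82 − m_{k+1}²)/d_k, a_{k+1} = ⌊(a₀ + m_{k+1})/d_{k+1}⌋ (starting m₀ = 0, d₀ = 1), with convergents p_k = a_k·p_{k-1} + p_{k-2}, q_k = a_k·q_{k-1} + q_{k-2} (p₋₁ = 1, q₋₁ = 0):
  k = 0: a₀ = 9; p₀/q₀ = 9/1; p₀² − 82·q₀² = 81 − 82 = -1.
  k = 1: m = 9, d = 1, a = ⌊(9 + 9)/1⌋ = 18; p/q = (18·9 + 1)/(18·1 + 0) = 163/18; p² − 82·q² = 26569 − 26568 = 1.
  The first convergent with p² − 82·q² = 1 gives the fundamental solution (x₁, y₁) = (163, 18).
Step 2: Apply the recurrence (x_{n+1}, y_{n+1}) = (x₁x_n + 82y₁y_n, x₁y_n + y₁x_n) repeatedly.
  From (x_1, y_1) = (163, 18): x_2 = 163·163 + 82·18·18 = 53137; y_2 = 163·18 + 18·163 = 5868.
Step 3: Verify x_2² - 82·y_2² = 2823540769 - 2823540768 = 1 (should be 1). ✓

(x_1, y_1) = (163, 18); (x_2, y_2) = (53137, 5868).


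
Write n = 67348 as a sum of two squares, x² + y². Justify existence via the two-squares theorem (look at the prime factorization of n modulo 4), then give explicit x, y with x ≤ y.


Step 1: Factor n = 67348 = 2^2 · 113 · 149.
Step 2: Check the mod-4 condition on each prime factor: 2 = 2 (special); 113 ≡ 1 (mod 4), exponent 1; 149 ≡ 1 (mod 4), exponent 1.
All primes ≡ 3 (mod 4) appear to even exponent (or don't appear), so by the two-squares theorem n IS expressible as a sum of two squares.
Step 3: Build a representation. Group n = k² · m with k = 2 and m = 113 · 149 = 16837 (a product of primes ≡ 1 (mod 4)); a representation of m scales to one of n via (k·x)² + (k·y)² = k²(x² + y²). Each prime p ≡ 1 (mod 4) is itself a sum of two squares; find a² by testing p − a² for a perfect square:
  113: 113 − 1² = 112, 113 − 2² = 109, 113 − 3² = 104, 113 − 4² = 97, 113 − 5² = 88, 113 − 6² = 77, 113 − 7² = 64 = 8² ⇒ 113 = 7² + 8².
  149: 149 − 1² = 148, 149 − 2² = 145, 149 − 3² = 140, 149 − 4² = 133, 149 − 5² = 124, 149 − 6² = 113, 149 − 7² = 100 = 10² ⇒ 149 = 7² + 10².
  Combine using the Brahmagupta–Fibonacci identity (a² + b²)(c² + d²) = (ac − bd)² + (ad + bc)² = (ac + bd)² + (ad − bc)²:
  113 · 149 = 16837: from (7² + 8²)(7² + 10²), take (7·7 − 8·10, 7·10 + 8·7) = (49 − 80, 70 + 56) = (-31, 126); dropping signs (only squares matter) gives (31, 126); check 31² + 126² = 961 + 15876 = 16837 ✓.
  Scale by k = 2: (2·31, 2·126) = (62, 252).
Step 4: Order so x ≤ y and verify: 62² + 252² = 3844 + 63504 = 67348 = n. ✓

n = 67348 = 62² + 252² (one valid representation with x ≤ y).


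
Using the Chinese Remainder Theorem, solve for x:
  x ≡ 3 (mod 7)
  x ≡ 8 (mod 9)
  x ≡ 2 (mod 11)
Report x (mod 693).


Moduli 7, 9, 11 are pairwise coprime; by CRT there is a unique solution modulo M = 7 · 9 · 11 = 693.
Solve pairwise, accumulating the modulus:
  Start with x ≡ 3 (mod 7).
  Combine with x ≡ 8 (mod 9): since gcd(7, 9) = 1, we get a unique residue mod 63.
    Write x = 3 + 7·t and substitute into x ≡ 8 (mod 9): 7·t ≡ 8 − 3 = 5 (mod 9).
    The inverse of 7 mod 9 is 4 (since 7·4 = 28 = 3·9 + 1), so t ≡ 4·5 = 20 ≡ 2 (mod 9).
    Then x = 3 + 7·2 = 17, valid modulo lcm(7, 9) = 63: x ≡ 17 (mod 63).
  Combine with x ≡ 2 (mod 11): since gcd(63, 11) = 1, we get a unique residue mod 693.
    Write x = 17 + 63·t and substitute into x ≡ 2 (mod 11): 63·t ≡ 2 − 17 = -15 (mod 11).
    Reduce coefficients mod 11: 8·t ≡ 7 (mod 11).
    The inverse of 8 mod 11 is 7 (since 8·7 = 56 = 5·11 + 1), so t ≡ 7·7 = 49 ≡ 5 (mod 11).
    Then x = 17 + 63·5 = 332, valid modulo lcm(63, 11) = 693: x ≡ 332 (mod 693).
Verify: 332 mod 7 = 3 ✓, 332 mod 9 = 8 ✓, 332 mod 11 = 2 ✓.

x ≡ 332 (mod 693).


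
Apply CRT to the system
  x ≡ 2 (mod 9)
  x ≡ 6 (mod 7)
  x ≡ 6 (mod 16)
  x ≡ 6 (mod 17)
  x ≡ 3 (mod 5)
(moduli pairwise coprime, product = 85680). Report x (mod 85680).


Product of moduli M = 9 · 7 · 16 · 17 · 5 = 85680.
Merge one congruence at a time:
  Start: x ≡ 2 (mod 9).
  Combine with x ≡ 6 (mod 7); new modulus lcm = 63.
    Write x = 2 + 9·t and substitute into x ≡ 6 (mod 7): 9·t ≡ 6 − 2 = 4 (mod 7).
    Reduce coefficients mod 7: 2·t ≡ 4 (mod 7).
    The inverse of 2 mod 7 is 4 (since 2·4 = 8 = 1·7 + 1), so t ≡ 4·4 = 16 ≡ 2 (mod 7).
    Then x = 2 + 9·2 = 20, valid modulo lcm(9, 7) = 63: x ≡ 20 (mod 63).
  Combine with x ≡ 6 (mod 16); new modulus lcm = 1008.
    Write x = 20 + 63·t and substitute into x ≡ 6 (mod 16): 63·t ≡ 6 − 20 = -14 (mod 16).
    Reduce coefficients mod 16: 15·t ≡ 2 (mod 16).
    The inverse of 15 mod 16 is 15 (since 15·15 = 225 = 14·16 + 1), so t ≡ 15·2 = 30 ≡ 14 (mod 16).
    Then x = 20 + 63·14 = 902, valid modulo lcm(63, 16) = 1008: x ≡ 902 (mod 1008).
  Combine with x ≡ 6 (mod 17); new modulus lcm = 17136.
    Write x = 902 + 1008·t and substitute into x ≡ 6 (mod 17): 1008·t ≡ 6 − 902 = -896 (mod 17).
    Reduce coefficients mod 17: 5·t ≡ 5 (mod 17).
    The inverse of 5 mod 17 is 7 (since 5·7 = 35 = 2·17 + 1), so t ≡ 7·5 = 35 ≡ 1 (mod 17).
    Then x = 902 + 1008·1 = 1910, valid modulo lcm(1008, 17) = 17136: x ≡ 1910 (mod 17136).
  Combine with x ≡ 3 (mod 5); new modulus lcm = 85680.
    Write x = 1910 + 17136·t and substitute into x ≡ 3 (mod 5): 17136·t ≡ 3 − 1910 = -1907 (mod 5).
    Reduce coefficients mod 5: 1·t ≡ 3 (mod 5).
    So t ≡ 3 (mod 5).
    Then x = 1910 + 17136·3 = 53318, valid modulo lcm(17136, 5) = 85680: x ≡ 53318 (mod 85680).
Verify against each original: 53318 mod 9 = 2, 53318 mod 7 = 6, 53318 mod 16 = 6, 53318 mod 17 = 6, 53318 mod 5 = 3.

x ≡ 53318 (mod 85680).


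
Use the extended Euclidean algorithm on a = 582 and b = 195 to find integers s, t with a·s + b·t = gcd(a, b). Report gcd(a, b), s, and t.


Euclidean algorithm on (582, 195) — divide until remainder is 0:
  582 = 2 · 195 + 192
  195 = 1 · 192 + 3
  192 = 64 · 3 + 0
gcd(582, 195) = 3.
Track Bezout coefficients alongside the remainders: start with r₀ = 582 = a·1 + b·0 (s = 1, t = 0) and r₁ = 195 = a·0 + b·1 (s = 0, t = 1); each new remainder r_{k+1} = r_{k-1} − q_k·r_k inherits s_{k+1} = s_{k-1} − q_k·s_k, t_{k+1} = t_{k-1} − q_k·t_k, so r_k = a·s_k + b·t_k at every step:
  q = 2: r = 192, s = 1 − 2·0 = 1, t = 0 − 2·1 = -2  (check: 582·1 + 195·(-2) = 192)
  q = 1: r = 3, s = 0 − 1·1 = -1, t = 1 − 1·(-2) = 3  (check: 582·(-1) + 195·3 = 3)
The row with r = 3 (the gcd) gives the Bezout coefficients s = -1, t = 3.
Result: 582 · (-1) + 195 · (3) = 3.

gcd(582, 195) = 3; s = -1, t = 3 (check: 582·(-1) + 195·3 = 3).


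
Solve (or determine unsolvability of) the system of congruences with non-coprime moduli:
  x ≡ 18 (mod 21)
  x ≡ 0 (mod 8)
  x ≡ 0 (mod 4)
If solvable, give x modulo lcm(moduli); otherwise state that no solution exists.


Moduli 21, 8, 4 are not pairwise coprime, so CRT works modulo lcm(m_i) when all pairwise compatibility conditions hold.
Pairwise compatibility: gcd(m_i, m_j) must divide a_i - a_j for every pair.
Merge one congruence at a time:
  Start: x ≡ 18 (mod 21).
  Combine with x ≡ 0 (mod 8): gcd(21, 8) = 1; 0 - 18 = -18, which IS divisible by 1, so compatible.
    Write x = 18 + 21·t and substitute into x ≡ 0 (mod 8): 21·t ≡ 0 − 18 = -18 (mod 8).
    Reduce coefficients mod 8: 5·t ≡ 6 (mod 8).
    The inverse of 5 mod 8 is 5 (since 5·5 = 25 = 3·8 + 1), so t ≡ 5·6 = 30 ≡ 6 (mod 8).
    Then x = 18 + 21·6 = 144, valid modulo lcm(21, 8) = 168: x ≡ 144 (mod 168).
  Combine with x ≡ 0 (mod 4): gcd(168, 4) = 4; 0 - 144 = -144, which IS divisible by 4, so compatible.
    Write x = 144 + 168·t and substitute into x ≡ 0 (mod 4): 168·t ≡ 0 − 144 = -144 (mod 4).
    Divide the congruence (and modulus) by g = 4: 42·t ≡ -36 (mod 1).
    Modulo 1 every t works; take t = 0.
    Then x = 144 + 168·0 = 144, valid modulo lcm(168, 4) = 168: x ≡ 144 (mod 168).
Verify: 144 mod 21 = 18, 144 mod 8 = 0, 144 mod 4 = 0.

x ≡ 144 (mod 168).


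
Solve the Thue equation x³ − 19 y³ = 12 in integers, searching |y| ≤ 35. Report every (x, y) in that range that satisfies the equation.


The equation is x³ - 19y³ = 12. For fixed y, x³ = 19·y³ + 12, so a solution requires the RHS to be a perfect cube.
Strategy: iterate y from -35 to 35, compute RHS = 19·y³ + 12, and check whether it is a (positive or negative) perfect cube.
Check small values of y:
  y = 0: RHS = 12 is not a perfect cube.
  y = 1: RHS = 31 is not a perfect cube.
  y = -1: RHS = -7 is not a perfect cube.
  y = 2: RHS = 164 is not a perfect cube.
  y = -2: RHS = -140 is not a perfect cube.
  y = 3: RHS = 525 is not a perfect cube.
  y = -3: RHS = -501 is not a perfect cube.
Continuing the search up to |y| = 35 finds no solutions either.
No (x, y) in the scanned range satisfies the equation.

No integer solutions with |y| ≤ 35.


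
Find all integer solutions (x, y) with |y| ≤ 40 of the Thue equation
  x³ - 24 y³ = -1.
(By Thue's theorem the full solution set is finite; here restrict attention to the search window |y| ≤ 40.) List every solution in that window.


The equation is x³ - 24y³ = -1. For fixed y, x³ = 24·y³ − 1, so a solution requires the RHS to be a perfect cube.
Strategy: iterate y from -40 to 40, compute RHS = 24·y³ − 1, and check whether it is a (positive or negative) perfect cube.
Check small values of y:
  y = 0: RHS = -1 = (-1)³ ⇒ x = -1 works.
  y = 1: RHS = 23 is not a perfect cube.
  y = -1: RHS = -25 is not a perfect cube.
  y = 2: RHS = 191 is not a perfect cube.
  y = -2: RHS = -193 is not a perfect cube.
  y = 3: RHS = 647 is not a perfect cube.
  y = -3: RHS = -649 is not a perfect cube.
Continuing the search up to |y| = 40 finds no further solutions beyond those listed.
Collected solutions: (-1, 0).

Solutions (with |y| ≤ 40): (-1, 0).


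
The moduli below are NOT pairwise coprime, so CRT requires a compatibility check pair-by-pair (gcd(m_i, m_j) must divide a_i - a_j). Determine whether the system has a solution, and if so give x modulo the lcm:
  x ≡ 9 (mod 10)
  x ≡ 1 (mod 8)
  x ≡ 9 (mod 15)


Moduli 10, 8, 15 are not pairwise coprime, so CRT works modulo lcm(m_i) when all pairwise compatibility conditions hold.
Pairwise compatibility: gcd(m_i, m_j) must divide a_i - a_j for every pair.
Merge one congruence at a time:
  Start: x ≡ 9 (mod 10).
  Combine with x ≡ 1 (mod 8): gcd(10, 8) = 2; 1 - 9 = -8, which IS divisible by 2, so compatible.
    Write x = 9 + 10·t and substitute into x ≡ 1 (mod 8): 10·t ≡ 1 − 9 = -8 (mod 8).
    Divide the congruence (and modulus) by g = 2: 5·t ≡ -4 (mod 4).
    Reduce coefficients mod 4: 1·t ≡ 0 (mod 4).
    So t ≡ 0 (mod 4).
    Then x = 9 + 10·0 = 9, valid modulo lcm(10, 8) = 40: x ≡ 9 (mod 40).
  Combine with x ≡ 9 (mod 15): gcd(40, 15) = 5; 9 - 9 = 0, which IS divisible by 5, so compatible.
    Write x = 9 + 40·t and substitute into x ≡ 9 (mod 15): 40·t ≡ 9 − 9 = 0 (mod 15).
    Divide the congruence (and modulus) by g = 5: 8·t ≡ 0 (mod 3).
    Reduce coefficients mod 3: 2·t ≡ 0 (mod 3).
    The inverse of 2 mod 3 is 2 (since 2·2 = 4 = 1·3 + 1), so t ≡ 2·0 = 0 ≡ 0 (mod 3).
    Then x = 9 + 40·0 = 9, valid modulo lcm(40, 15) = 120: x ≡ 9 (mod 120).
Verify: 9 mod 10 = 9, 9 mod 8 = 1, 9 mod 15 = 9.

x ≡ 9 (mod 120).


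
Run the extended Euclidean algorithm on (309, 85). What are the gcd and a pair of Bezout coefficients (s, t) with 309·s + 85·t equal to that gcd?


Euclidean algorithm on (309, 85) — divide until remainder is 0:
  309 = 3 · 85 + 54
  85 = 1 · 54 + 31
  54 = 1 · 31 + 23
  31 = 1 · 23 + 8
  23 = 2 · 8 + 7
  8 = 1 · 7 + 1
  7 = 7 · 1 + 0
gcd(309, 85) = 1.
Track Bezout coefficients alongside the remainders: start with r₀ = 309 = a·1 + b·0 (s = 1, t = 0) and r₁ = 85 = a·0 + b·1 (s = 0, t = 1); each new remainder r_{k+1} = r_{k-1} − q_k·r_k inherits s_{k+1} = s_{k-1} − q_k·s_k, t_{k+1} = t_{k-1} − q_k·t_k, so r_k = a·s_k + b·t_k at every step:
  q = 3: r = 54, s = 1 − 3·0 = 1, t = 0 − 3·1 = -3  (check: 309·1 + 85·(-3) = 54)
  q = 1: r = 31, s = 0 − 1·1 = -1, t = 1 − 1·(-3) = 4  (check: 309·(-1) + 85·4 = 31)
  q = 1: r = 23, s = 1 − 1·(-1) = 2, t = -3 − 1·4 = -7  (check: 309·2 + 85·(-7) = 23)
  q = 1: r = 8, s = -1 − 1·2 = -3, t = 4 − 1·(-7) = 11  (check: 309·(-3) + 85·11 = 8)
  q = 2: r = 7, s = 2 − 2·(-3) = 8, t = -7 − 2·11 = -29  (check: 309·8 + 85·(-29) = 7)
  q = 1: r = 1, s = -3 − 1·8 = -11, t = 11 − 1·(-29) = 40  (check: 309·(-11) + 85·40 = 1)
The row with r = 1 (the gcd) gives the Bezout coefficients s = -11, t = 40.
Result: 309 · (-11) + 85 · (40) = 1.

gcd(309, 85) = 1; s = -11, t = 40 (check: 309·(-11) + 85·40 = 1).


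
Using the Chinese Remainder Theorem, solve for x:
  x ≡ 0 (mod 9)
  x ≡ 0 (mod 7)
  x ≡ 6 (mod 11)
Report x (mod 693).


Moduli 9, 7, 11 are pairwise coprime; by CRT there is a unique solution modulo M = 9 · 7 · 11 = 693.
Solve pairwise, accumulating the modulus:
  Start with x ≡ 0 (mod 9).
  Combine with x ≡ 0 (mod 7): since gcd(9, 7) = 1, we get a unique residue mod 63.
    Write x = 0 + 9·t and substitute into x ≡ 0 (mod 7): 9·t ≡ 0 − 0 = 0 (mod 7).
    Reduce coefficients mod 7: 2·t ≡ 0 (mod 7).
    The inverse of 2 mod 7 is 4 (since 2·4 = 8 = 1·7 + 1), so t ≡ 4·0 = 0 ≡ 0 (mod 7).
    Then x = 0 + 9·0 = 0, valid modulo lcm(9, 7) = 63: x ≡ 0 (mod 63).
  Combine with x ≡ 6 (mod 11): since gcd(63, 11) = 1, we get a unique residue mod 693.
    Write x = 0 + 63·t and substitute into x ≡ 6 (mod 11): 63·t ≡ 6 − 0 = 6 (mod 11).
    Reduce coefficients mod 11: 8·t ≡ 6 (mod 11).
    The inverse of 8 mod 11 is 7 (since 8·7 = 56 = 5·11 + 1), so t ≡ 7·6 = 42 ≡ 9 (mod 11).
    Then x = 0 + 63·9 = 567, valid modulo lcm(63, 11) = 693: x ≡ 567 (mod 693).
Verify: 567 mod 9 = 0 ✓, 567 mod 7 = 0 ✓, 567 mod 11 = 6 ✓.

x ≡ 567 (mod 693).


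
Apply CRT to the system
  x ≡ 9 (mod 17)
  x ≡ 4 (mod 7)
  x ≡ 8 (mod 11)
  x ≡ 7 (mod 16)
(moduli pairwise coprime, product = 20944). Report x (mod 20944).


Product of moduli M = 17 · 7 · 11 · 16 = 20944.
Merge one congruence at a time:
  Start: x ≡ 9 (mod 17).
  Combine with x ≡ 4 (mod 7); new modulus lcm = 119.
    Write x = 9 + 17·t and substitute into x ≡ 4 (mod 7): 17·t ≡ 4 − 9 = -5 (mod 7).
    Reduce coefficients mod 7: 3·t ≡ 2 (mod 7).
    The inverse of 3 mod 7 is 5 (since 3·5 = 15 = 2·7 + 1), so t ≡ 5·2 = 10 ≡ 3 (mod 7).
    Then x = 9 + 17·3 = 60, valid modulo lcm(17, 7) = 119: x ≡ 60 (mod 119).
  Combine with x ≡ 8 (mod 11); new modulus lcm = 1309.
    Write x = 60 + 119·t and substitute into x ≡ 8 (mod 11): 119·t ≡ 8 − 60 = -52 (mod 11).
    Reduce coefficients mod 11: 9·t ≡ 3 (mod 11).
    The inverse of 9 mod 11 is 5 (since 9·5 = 45 = 4·11 + 1), so t ≡ 5·3 = 15 ≡ 4 (mod 11).
    Then x = 60 + 119·4 = 536, valid modulo lcm(119, 11) = 1309: x ≡ 536 (mod 1309).
  Combine with x ≡ 7 (mod 16); new modulus lcm = 20944.
    Write x = 536 + 1309·t and substitute into x ≡ 7 (mod 16): 1309·t ≡ 7 − 536 = -529 (mod 16).
    Reduce coefficients mod 16: 13·t ≡ 15 (mod 16).
    The inverse of 13 mod 16 is 5 (since 13·5 = 65 = 4·16 + 1), so t ≡ 5·15 = 75 ≡ 11 (mod 16).
    Then x = 536 + 1309·11 = 14935, valid modulo lcm(1309, 16) = 20944: x ≡ 14935 (mod 20944).
Verify against each original: 14935 mod 17 = 9, 14935 mod 7 = 4, 14935 mod 11 = 8, 14935 mod 16 = 7.

x ≡ 14935 (mod 20944).


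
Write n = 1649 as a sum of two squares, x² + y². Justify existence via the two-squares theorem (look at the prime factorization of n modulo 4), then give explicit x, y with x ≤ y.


Step 1: Factor n = 1649 = 17 · 97.
Step 2: Check the mod-4 condition on each prime factor: 17 ≡ 1 (mod 4), exponent 1; 97 ≡ 1 (mod 4), exponent 1.
All primes ≡ 3 (mod 4) appear to even exponent (or don't appear), so by the two-squares theorem n IS expressible as a sum of two squares.
Step 3: Build a representation. Here n = 17 · 97 is a product of primes ≡ 1 (mod 4). Each prime p ≡ 1 (mod 4) is itself a sum of two squares; find a² by testing p − a² for a perfect square:
  17: 17 − 1² = 16 = 4² ⇒ 17 = 1² + 4².
  97: 97 − 1² = 96, 97 − 2² = 93, 97 − 3² = 88, 97 − 4² = 81 = 9² ⇒ 97 = 4² + 9².
  Combine using the Brahmagupta–Fibonacci identity (a² + b²)(c² + d²) = (ac − bd)² + (ad + bc)² = (ac + bd)² + (ad − bc)²:
  17 · 97 = 1649: from (1² + 4²)(4² + 9²), take (1·4 − 4·9, 1·9 + 4·4) = (4 − 36, 9 + 16) = (-32, 25); dropping signs (only squares matter) gives (32, 25); check 32² + 25² = 1024 + 625 = 1649 ✓.
Step 4: Order so x ≤ y and verify: 25² + 32² = 625 + 1024 = 1649 = n. ✓

n = 1649 = 25² + 32² (one valid representation with x ≤ y).


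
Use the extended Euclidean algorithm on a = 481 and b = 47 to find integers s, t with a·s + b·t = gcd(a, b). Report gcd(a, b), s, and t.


Euclidean algorithm on (481, 47) — divide until remainder is 0:
  481 = 10 · 47 + 11
  47 = 4 · 11 + 3
  11 = 3 · 3 + 2
  3 = 1 · 2 + 1
  2 = 2 · 1 + 0
gcd(481, 47) = 1.
Track Bezout coefficients alongside the remainders: start with r₀ = 481 = a·1 + b·0 (s = 1, t = 0) and r₁ = 47 = a·0 + b·1 (s = 0, t = 1); each new remainder r_{k+1} = r_{k-1} − q_k·r_k inherits s_{k+1} = s_{k-1} − q_k·s_k, t_{k+1} = t_{k-1} − q_k·t_k, so r_k = a·s_k + b·t_k at every step:
  q = 10: r = 11, s = 1 − 10·0 = 1, t = 0 − 10·1 = -10  (check: 481·1 + 47·(-10) = 11)
  q = 4: r = 3, s = 0 − 4·1 = -4, t = 1 − 4·(-10) = 41  (check: 481·(-4) + 47·41 = 3)
  q = 3: r = 2, s = 1 − 3·(-4) = 13, t = -10 − 3·41 = -133  (check: 481·13 + 47·(-133) = 2)
  q = 1: r = 1, s = -4 − 1·13 = -17, t = 41 − 1·(-133) = 174  (check: 481·(-17) + 47·174 = 1)
The row with r = 1 (the gcd) gives the Bezout coefficients s = -17, t = 174.
Result: 481 · (-17) + 47 · (174) = 1.

gcd(481, 47) = 1; s = -17, t = 174 (check: 481·(-17) + 47·174 = 1).


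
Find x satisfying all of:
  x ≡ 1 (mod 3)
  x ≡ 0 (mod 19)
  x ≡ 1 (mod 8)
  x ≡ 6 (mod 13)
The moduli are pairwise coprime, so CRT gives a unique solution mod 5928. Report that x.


Product of moduli M = 3 · 19 · 8 · 13 = 5928.
Merge one congruence at a time:
  Start: x ≡ 1 (mod 3).
  Combine with x ≡ 0 (mod 19); new modulus lcm = 57.
    Write x = 1 + 3·t and substitute into x ≡ 0 (mod 19): 3·t ≡ 0 − 1 = -1 (mod 19).
    Reduce coefficients mod 19: 3·t ≡ 18 (mod 19).
    The inverse of 3 mod 19 is 13 (since 3·13 = 39 = 2·19 + 1), so t ≡ 13·18 = 234 ≡ 6 (mod 19).
    Then x = 1 + 3·6 = 19, valid modulo lcm(3, 19) = 57: x ≡ 19 (mod 57).
  Combine with x ≡ 1 (mod 8); new modulus lcm = 456.
    Write x = 19 + 57·t and substitute into x ≡ 1 (mod 8): 57·t ≡ 1 − 19 = -18 (mod 8).
    Reduce coefficients mod 8: 1·t ≡ 6 (mod 8).
    So t ≡ 6 (mod 8).
    Then x = 19 + 57·6 = 361, valid modulo lcm(57, 8) = 456: x ≡ 361 (mod 456).
  Combine with x ≡ 6 (mod 13); new modulus lcm = 5928.
    Write x = 361 + 456·t and substitute into x ≡ 6 (mod 13): 456·t ≡ 6 − 361 = -355 (mod 13).
    Reduce coefficients mod 13: 1·t ≡ 9 (mod 13).
    So t ≡ 9 (mod 13).
    Then x = 361 + 456·9 = 4465, valid modulo lcm(456, 13) = 5928: x ≡ 4465 (mod 5928).
Verify against each original: 4465 mod 3 = 1, 4465 mod 19 = 0, 4465 mod 8 = 1, 4465 mod 13 = 6.

x ≡ 4465 (mod 5928).


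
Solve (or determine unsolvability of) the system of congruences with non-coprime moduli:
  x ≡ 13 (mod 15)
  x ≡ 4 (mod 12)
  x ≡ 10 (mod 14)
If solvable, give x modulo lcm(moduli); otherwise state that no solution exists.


Moduli 15, 12, 14 are not pairwise coprime, so CRT works modulo lcm(m_i) when all pairwise compatibility conditions hold.
Pairwise compatibility: gcd(m_i, m_j) must divide a_i - a_j for every pair.
Merge one congruence at a time:
  Start: x ≡ 13 (mod 15).
  Combine with x ≡ 4 (mod 12): gcd(15, 12) = 3; 4 - 13 = -9, which IS divisible by 3, so compatible.
    Write x = 13 + 15·t and substitute into x ≡ 4 (mod 12): 15·t ≡ 4 − 13 = -9 (mod 12).
    Divide the congruence (and modulus) by g = 3: 5·t ≡ -3 (mod 4).
    Reduce coefficients mod 4: 1·t ≡ 1 (mod 4).
    So t ≡ 1 (mod 4).
    Then x = 13 + 15·1 = 28, valid modulo lcm(15, 12) = 60: x ≡ 28 (mod 60).
  Combine with x ≡ 10 (mod 14): gcd(60, 14) = 2; 10 - 28 = -18, which IS divisible by 2, so compatible.
    Write x = 28 + 60·t and substitute into x ≡ 10 (mod 14): 60·t ≡ 10 − 28 = -18 (mod 14).
    Divide the congruence (and modulus) by g = 2: 30·t ≡ -9 (mod 7).
    Reduce coefficients mod 7: 2·t ≡ 5 (mod 7).
    The inverse of 2 mod 7 is 4 (since 2·4 = 8 = 1·7 + 1), so t ≡ 4·5 = 20 ≡ 6 (mod 7).
    Then x = 28 + 60·6 = 388, valid modulo lcm(60, 14) = 420: x ≡ 388 (mod 420).
Verify: 388 mod 15 = 13, 388 mod 12 = 4, 388 mod 14 = 10.

x ≡ 388 (mod 420).


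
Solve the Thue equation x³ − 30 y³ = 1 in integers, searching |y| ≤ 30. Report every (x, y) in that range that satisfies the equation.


The equation is x³ - 30y³ = 1. For fixed y, x³ = 30·y³ + 1, so a solution requires the RHS to be a perfect cube.
Strategy: iterate y from -30 to 30, compute RHS = 30·y³ + 1, and check whether it is a (positive or negative) perfect cube.
Check small values of y:
  y = 0: RHS = 1 = (1)³ ⇒ x = 1 works.
  y = 1: RHS = 31 is not a perfect cube.
  y = -1: RHS = -29 is not a perfect cube.
  y = 2: RHS = 241 is not a perfect cube.
  y = -2: RHS = -239 is not a perfect cube.
  y = 3: RHS = 811 is not a perfect cube.
  y = -3: RHS = -809 is not a perfect cube.
Continuing the search up to |y| = 30 finds no further solutions beyond those listed.
Collected solutions: (1, 0).

Solutions (with |y| ≤ 30): (1, 0).


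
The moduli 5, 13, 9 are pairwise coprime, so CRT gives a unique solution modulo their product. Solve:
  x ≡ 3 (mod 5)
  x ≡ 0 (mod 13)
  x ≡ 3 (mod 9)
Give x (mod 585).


Moduli 5, 13, 9 are pairwise coprime; by CRT there is a unique solution modulo M = 5 · 13 · 9 = 585.
Solve pairwise, accumulating the modulus:
  Start with x ≡ 3 (mod 5).
  Combine with x ≡ 0 (mod 13): since gcd(5, 13) = 1, we get a unique residue mod 65.
    Write x = 3 + 5·t and substitute into x ≡ 0 (mod 13): 5·t ≡ 0 − 3 = -3 (mod 13).
    Reduce coefficients mod 13: 5·t ≡ 10 (mod 13).
    The inverse of 5 mod 13 is 8 (since 5·8 = 40 = 3·13 + 1), so t ≡ 8·10 = 80 ≡ 2 (mod 13).
    Then x = 3 + 5·2 = 13, valid modulo lcm(5, 13) = 65: x ≡ 13 (mod 65).
  Combine with x ≡ 3 (mod 9): since gcd(65, 9) = 1, we get a unique residue mod 585.
    Write x = 13 + 65·t and substitute into x ≡ 3 (mod 9): 65·t ≡ 3 − 13 = -10 (mod 9).
    Reduce coefficients mod 9: 2·t ≡ 8 (mod 9).
    The inverse of 2 mod 9 is 5 (since 2·5 = 10 = 1·9 + 1), so t ≡ 5·8 = 40 ≡ 4 (mod 9).
    Then x = 13 + 65·4 = 273, valid modulo lcm(65, 9) = 585: x ≡ 273 (mod 585).
Verify: 273 mod 5 = 3 ✓, 273 mod 13 = 0 ✓, 273 mod 9 = 3 ✓.

x ≡ 273 (mod 585).


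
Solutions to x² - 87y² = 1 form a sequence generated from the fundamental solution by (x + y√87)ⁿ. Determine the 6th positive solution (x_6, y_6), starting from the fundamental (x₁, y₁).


Step 1: Find the fundamental solution (x₁, y₁) of x² - 87y² = 1.
  Expand √87 as a continued fraction. a₀ = ⌊√87⌋ = 9; iterate m_{k+1} = d_k·a_k − m_k, d_{k+1} = (87 − m_{k+1}²)/d_k, a_{k+1} = ⌊(a₀ + m_{k+1})/d_{k+1}⌋ (starting m₀ = 0, d₀ = 1), with convergents p_k = a_k·p_{k-1} + p_{k-2}, q_k = a_k·q_{k-1} + q_{k-2} (p₋₁ = 1, q₋₁ = 0):
  k = 0: a₀ = 9; p₀/q₀ = 9/1; p₀² − 87·q₀² = 81 − 87 = -6.
  k = 1: m = 9, d = 6, a = ⌊(9 + 9)/6⌋ = 3; p/q = (3·9 + 1)/(3·1 + 0) = 28/3; p² − 87·q² = 784 − 783 = 1.
  The first convergent with p² − 87·q² = 1 gives the fundamental solution (x₁, y₁) = (28, 3).
Step 2: Apply the recurrence (x_{n+1}, y_{n+1}) = (x₁x_n + 87y₁y_n, x₁y_n + y₁x_n) repeatedly.
  From (x_1, y_1) = (28, 3): x_2 = 28·28 + 87·3·3 = 1567; y_2 = 28·3 + 3·28 = 168.
  From (x_2, y_2) = (1567, 168): x_3 = 28·1567 + 87·3·168 = 87724; y_3 = 28·168 + 3·1567 = 9405.
  From (x_3, y_3) = (87724, 9405): x_4 = 28·87724 + 87·3·9405 = 4910977; y_4 = 28·9405 + 3·87724 = 526512.
  From (x_4, y_4) = (4910977, 526512): x_5 = 28·4910977 + 87·3·526512 = 274926988; y_5 = 28·526512 + 3·4910977 = 29475267.
  From (x_5, y_5) = (274926988, 29475267): x_6 = 28·274926988 + 87·3·29475267 = 15391000351; y_6 = 28·29475267 + 3·274926988 = 1650088440.
Step 3: Verify x_6² - 87·y_6² = 236882891804482123201 - 236882891804482123200 = 1 (should be 1). ✓

(x_1, y_1) = (28, 3); (x_6, y_6) = (15391000351, 1650088440).


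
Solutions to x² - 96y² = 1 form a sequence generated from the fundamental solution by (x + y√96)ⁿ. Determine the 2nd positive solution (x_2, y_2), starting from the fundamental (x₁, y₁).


Step 1: Find the fundamental solution (x₁, y₁) of x² - 96y² = 1.
  Expand √96 as a continued fraction. a₀ = ⌊√96⌋ = 9; iterate m_{k+1} = d_k·a_k − m_k, d_{k+1} = (96 − m_{k+1}²)/d_k, a_{k+1} = ⌊(a₀ + m_{k+1})/d_{k+1}⌋ (starting m₀ = 0, d₀ = 1), with convergents p_k = a_k·p_{k-1} + p_{k-2}, q_k = a_k·q_{k-1} + q_{k-2} (p₋₁ = 1, q₋₁ = 0):
  k = 0: a₀ = 9; p₀/q₀ = 9/1; p₀² − 96·q₀² = 81 − 96 = -15.
  k = 1: m = 9, d = 15, a = ⌊(9 + 9)/15⌋ = 1; p/q = (1·9 + 1)/(1·1 + 0) = 10/1; p² − 96·q² = 100 − 96 = 4.
  k = 2: m = 6, d = 4, a = ⌊(9 + 6)/4⌋ = 3; p/q = (3·10 + 9)/(3·1 + 1) = 39/4; p² − 96·q² = 1521 − 1536 = -15.
  k = 3: m = 6, d = 15, a = ⌊(9 + 6)/15⌋ = 1; p/q = (1·39 + 10)/(1·4 + 1) = 49/5; p² − 96·q² = 2401 − 2400 = 1.
  The first convergent with p² − 96·q² = 1 gives the fundamental solution (x₁, y₁) = (49, 5).
Step 2: Apply the recurrence (x_{n+1}, y_{n+1}) = (x₁x_n + 96y₁y_n, x₁y_n + y₁x_n) repeatedly.
  From (x_1, y_1) = (49, 5): x_2 = 49·49 + 96·5·5 = 4801; y_2 = 49·5 + 5·49 = 490.
Step 3: Verify x_2² - 96·y_2² = 23049601 - 23049600 = 1 (should be 1). ✓

(x_1, y_1) = (49, 5); (x_2, y_2) = (4801, 490).


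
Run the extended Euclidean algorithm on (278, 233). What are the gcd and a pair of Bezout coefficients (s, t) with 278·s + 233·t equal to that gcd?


Euclidean algorithm on (278, 233) — divide until remainder is 0:
  278 = 1 · 233 + 45
  233 = 5 · 45 + 8
  45 = 5 · 8 + 5
  8 = 1 · 5 + 3
  5 = 1 · 3 + 2
  3 = 1 · 2 + 1
  2 = 2 · 1 + 0
gcd(278, 233) = 1.
Track Bezout coefficients alongside the remainders: start with r₀ = 278 = a·1 + b·0 (s = 1, t = 0) and r₁ = 233 = a·0 + b·1 (s = 0, t = 1); each new remainder r_{k+1} = r_{k-1} − q_k·r_k inherits s_{k+1} = s_{k-1} − q_k·s_k, t_{k+1} = t_{k-1} − q_k·t_k, so r_k = a·s_k + b·t_k at every step:
  q = 1: r = 45, s = 1 − 1·0 = 1, t = 0 − 1·1 = -1  (check: 278·1 + 233·(-1) = 45)
  q = 5: r = 8, s = 0 − 5·1 = -5, t = 1 − 5·(-1) = 6  (check: 278·(-5) + 233·6 = 8)
  q = 5: r = 5, s = 1 − 5·(-5) = 26, t = -1 − 5·6 = -31  (check: 278·26 + 233·(-31) = 5)
  q = 1: r = 3, s = -5 − 1·26 = -31, t = 6 − 1·(-31) = 37  (check: 278·(-31) + 233·37 = 3)
  q = 1: r = 2, s = 26 − 1·(-31) = 57, t = -31 − 1·37 = -68  (check: 278·57 + 233·(-68) = 2)
  q = 1: r = 1, s = -31 − 1·57 = -88, t = 37 − 1·(-68) = 105  (check: 278·(-88) + 233·105 = 1)
The row with r = 1 (the gcd) gives the Bezout coefficients s = -88, t = 105.
Result: 278 · (-88) + 233 · (105) = 1.

gcd(278, 233) = 1; s = -88, t = 105 (check: 278·(-88) + 233·105 = 1).


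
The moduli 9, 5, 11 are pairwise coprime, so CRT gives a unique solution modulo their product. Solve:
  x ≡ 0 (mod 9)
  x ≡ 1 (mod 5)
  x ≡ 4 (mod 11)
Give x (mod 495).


Moduli 9, 5, 11 are pairwise coprime; by CRT there is a unique solution modulo M = 9 · 5 · 11 = 495.
Solve pairwise, accumulating the modulus:
  Start with x ≡ 0 (mod 9).
  Combine with x ≡ 1 (mod 5): since gcd(9, 5) = 1, we get a unique residue mod 45.
    Write x = 0 + 9·t and substitute into x ≡ 1 (mod 5): 9·t ≡ 1 − 0 = 1 (mod 5).
    Reduce coefficients mod 5: 4·t ≡ 1 (mod 5).
    The inverse of 4 mod 5 is 4 (since 4·4 = 16 = 3·5 + 1), so t ≡ 4·1 = 4 ≡ 4 (mod 5).
    Then x = 0 + 9·4 = 36, valid modulo lcm(9, 5) = 45: x ≡ 36 (mod 45).
  Combine with x ≡ 4 (mod 11): since gcd(45, 11) = 1, we get a unique residue mod 495.
    Write x = 36 + 45·t and substitute into x ≡ 4 (mod 11): 45·t ≡ 4 − 36 = -32 (mod 11).
    Reduce coefficients mod 11: 1·t ≡ 1 (mod 11).
    So t ≡ 1 (mod 11).
    Then x = 36 + 45·1 = 81, valid modulo lcm(45, 11) = 495: x ≡ 81 (mod 495).
Verify: 81 mod 9 = 0 ✓, 81 mod 5 = 1 ✓, 81 mod 11 = 4 ✓.

x ≡ 81 (mod 495).
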